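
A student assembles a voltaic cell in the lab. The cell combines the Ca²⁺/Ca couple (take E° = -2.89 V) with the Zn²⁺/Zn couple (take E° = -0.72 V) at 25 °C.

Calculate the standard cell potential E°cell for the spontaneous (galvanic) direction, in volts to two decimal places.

+2.17 V

The Zn²⁺/Zn couple has the higher reduction potential, so it is the cathode; Ca²⁺/Ca is oxidised at the anode.
E°cell = E°(cathode) − E°(anode) = (-0.72) − (-2.89) = +2.17 V.
Since E°cell > 0, the reaction is spontaneous under standard conditions.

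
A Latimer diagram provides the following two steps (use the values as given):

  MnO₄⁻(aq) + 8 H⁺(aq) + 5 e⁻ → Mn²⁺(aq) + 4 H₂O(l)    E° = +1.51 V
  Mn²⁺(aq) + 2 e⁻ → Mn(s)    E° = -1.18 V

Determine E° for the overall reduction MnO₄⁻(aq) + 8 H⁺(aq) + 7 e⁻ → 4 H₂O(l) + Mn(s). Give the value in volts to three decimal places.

+0.741 V

Adding the free-energy changes (−nFE°) of the two steps gives −n₃FE°₃ = −n₁FE°₁ − n₂FE°₂.
E°₃ = (5×+1.51 + 2×-1.18) / 7 = (+5.190) / 7 = +0.741 V.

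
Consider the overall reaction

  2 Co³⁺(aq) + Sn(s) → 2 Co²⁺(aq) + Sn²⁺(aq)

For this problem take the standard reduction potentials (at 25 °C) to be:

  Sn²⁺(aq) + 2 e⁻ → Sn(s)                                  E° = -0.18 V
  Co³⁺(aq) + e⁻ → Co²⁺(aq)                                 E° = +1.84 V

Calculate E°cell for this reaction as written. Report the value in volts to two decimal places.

+2.02 V

The Co³⁺/Co²⁺ couple has the higher reduction potential, so it is the cathode; Sn²⁺/Sn is oxidised at the anode.
E°cell = E°(cathode) − E°(anode) = (+1.84) − (-0.18) = +2.02 V.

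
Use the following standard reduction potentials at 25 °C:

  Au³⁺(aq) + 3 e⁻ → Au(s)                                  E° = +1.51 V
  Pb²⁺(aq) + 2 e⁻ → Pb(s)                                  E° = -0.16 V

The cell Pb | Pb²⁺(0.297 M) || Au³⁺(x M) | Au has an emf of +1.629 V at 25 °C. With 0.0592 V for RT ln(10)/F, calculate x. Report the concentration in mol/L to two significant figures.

0.0014 M

Au³⁺/Au is the cathode, Pb²⁺/Pb the anode: E°cell = +1.67 V, n = 6.
Overall reaction: 2 Au³⁺(aq) + 3 Pb(s) → 2 Au(s) + 3 Pb²⁺(aq); Q = [Pb²⁺]^3/[Au³⁺]^2.
From E = E° − (0.0592/n) log Q: log Q = (E° − E)·n/0.0592 = (+1.67 − (+1.629))·6/0.0592 = 4.1554.
So 2·log[Au³⁺] = 3·log(0.297) − log Q = -1.5817 − (4.1554) = -5.7371; log[Au³⁺] = -5.7371 / 2 = -2.8685; [Au³⁺] = 10^(-2.8685) ≈ 0.0014 M.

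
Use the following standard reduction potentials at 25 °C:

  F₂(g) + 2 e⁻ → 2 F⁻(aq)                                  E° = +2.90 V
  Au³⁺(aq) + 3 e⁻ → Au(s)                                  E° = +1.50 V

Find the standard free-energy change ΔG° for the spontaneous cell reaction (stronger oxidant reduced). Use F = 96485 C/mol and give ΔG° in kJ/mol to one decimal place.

-810.5 kJ/mol

F₂/F⁻ (E° = +2.90 V) is the cathode; Au³⁺/Au (E° = +1.50 V) is the anode, so E°cell = +1.40 V.
Balancing electrons gives n = 6 (lcm of 2 and 3).
ΔG° = −nFE° = −(6)(96485)(+1.40) = -810,474 J = -810.5 kJ/mol.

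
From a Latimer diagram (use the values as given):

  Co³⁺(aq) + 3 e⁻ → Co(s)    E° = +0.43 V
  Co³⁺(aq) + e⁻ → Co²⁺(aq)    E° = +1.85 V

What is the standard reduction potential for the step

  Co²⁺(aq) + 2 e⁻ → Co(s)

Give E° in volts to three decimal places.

-0.280 V

Sequential free energies add, so n₃E°₃ = n₁E°₁ + n₂E°₂.
With n₃ = 3, and the known step contributing 1×(+1.85) V, the unknown satisfies 2·E° = 3×(+0.43) − 1×(+1.85) = -0.560.
E° = -0.560 / 2 = -0.280 V.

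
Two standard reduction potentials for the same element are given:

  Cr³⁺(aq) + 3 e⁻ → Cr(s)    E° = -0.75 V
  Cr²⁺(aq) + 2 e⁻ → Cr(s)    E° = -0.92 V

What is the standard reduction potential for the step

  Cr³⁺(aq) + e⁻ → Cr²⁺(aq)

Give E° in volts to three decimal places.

-0.410 V

Sequential free energies add, so n₃E°₃ = n₁E°₁ + n₂E°₂.
With n₃ = 3, and the known step contributing 2×(-0.92) V, the unknown satisfies 1·E° = 3×(-0.75) − 2×(-0.92) = -0.410.
E° = -0.410 / 1 = -0.410 V.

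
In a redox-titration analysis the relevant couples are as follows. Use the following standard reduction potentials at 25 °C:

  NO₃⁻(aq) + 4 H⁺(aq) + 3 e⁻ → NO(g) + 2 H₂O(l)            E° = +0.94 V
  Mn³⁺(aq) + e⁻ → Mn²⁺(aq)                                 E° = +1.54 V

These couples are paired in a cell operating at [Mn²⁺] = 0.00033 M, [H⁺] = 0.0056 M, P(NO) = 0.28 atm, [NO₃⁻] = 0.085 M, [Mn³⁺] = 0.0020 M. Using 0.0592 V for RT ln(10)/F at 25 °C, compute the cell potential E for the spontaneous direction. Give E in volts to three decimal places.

+0.834 V

Mn³⁺/Mn²⁺ is the cathode (higher E°), NO₃⁻/NO the anode: E°cell = +1.54 − (+0.94) = +0.60 V, n = 3.
Overall: 3 Mn³⁺(aq) + NO(g) + 2 H₂O(l) → 3 Mn²⁺(aq) + NO₃⁻(aq) + 4 H⁺(aq)
Q = [Mn²⁺]^3·[NO₃⁻]·[H⁺]^4 / ([Mn³⁺]^3·P(NO)); log Q = -11.873.
E = E° − (0.0592/n) log Q = +0.60 − (0.0592/3)(-11.873) = +0.834 V.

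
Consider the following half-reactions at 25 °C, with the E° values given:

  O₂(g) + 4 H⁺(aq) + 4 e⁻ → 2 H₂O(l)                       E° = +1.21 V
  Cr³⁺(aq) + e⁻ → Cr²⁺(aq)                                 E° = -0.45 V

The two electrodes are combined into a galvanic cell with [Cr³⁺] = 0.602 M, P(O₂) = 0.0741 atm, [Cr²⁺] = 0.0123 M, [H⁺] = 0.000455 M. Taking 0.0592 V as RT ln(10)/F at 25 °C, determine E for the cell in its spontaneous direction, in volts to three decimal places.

O₂/H₂O is the cathode (higher E°), Cr³⁺/Cr²⁺ the anode: E°cell = +1.21 − (-0.45) = +1.66 V, n = 4.
Overall: O₂(g) + 4 H⁺(aq) + 4 Cr²⁺(aq) → 2 H₂O(l) + 4 Cr³⁺(aq)
Q = [Cr³⁺]^4 / (P(O₂)·[H⁺]^4·[Cr²⁺]^4); log Q = 21.257.
E = E° − (0.0592/n) log Q = +1.66 − (0.0592/4)(21.257) = +1.345 V.

+1.345 V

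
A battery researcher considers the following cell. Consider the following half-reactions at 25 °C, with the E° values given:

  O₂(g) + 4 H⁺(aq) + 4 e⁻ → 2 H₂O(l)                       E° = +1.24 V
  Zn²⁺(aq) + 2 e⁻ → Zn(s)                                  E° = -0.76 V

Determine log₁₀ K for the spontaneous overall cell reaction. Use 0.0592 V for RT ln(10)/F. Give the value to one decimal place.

135.1

Cathode: O₂/H₂O; anode: Zn²⁺/Zn. E°cell = +2.00 V, n = 4.
log K = nE°cell / 0.0592 = (4)(+2.00) / 0.0592 = 135.1.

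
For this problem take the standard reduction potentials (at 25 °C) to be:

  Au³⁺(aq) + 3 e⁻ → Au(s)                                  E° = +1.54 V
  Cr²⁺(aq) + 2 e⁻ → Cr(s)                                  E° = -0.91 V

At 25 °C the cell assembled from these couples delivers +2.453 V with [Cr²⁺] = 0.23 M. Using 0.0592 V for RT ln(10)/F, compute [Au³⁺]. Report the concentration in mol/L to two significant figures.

Au³⁺/Au is the cathode, Cr²⁺/Cr the anode: E°cell = +2.45 V, n = 6.
Overall reaction: 2 Au³⁺(aq) + 3 Cr(s) → 2 Au(s) + 3 Cr²⁺(aq); Q = [Cr²⁺]^3/[Au³⁺]^2.
From E = E° − (0.0592/n) log Q: log Q = (E° − E)·n/0.0592 = (+2.45 − (+2.453))·6/0.0592 = -0.3041.
So 2·log[Au³⁺] = 3·log(0.23) − log Q = -1.9148 − (-0.3041) = -1.6107; log[Au³⁺] = -1.6107 / 2 = -0.8054; [Au³⁺] = 10^(-0.8054) ≈ 0.16 M.

0.16 M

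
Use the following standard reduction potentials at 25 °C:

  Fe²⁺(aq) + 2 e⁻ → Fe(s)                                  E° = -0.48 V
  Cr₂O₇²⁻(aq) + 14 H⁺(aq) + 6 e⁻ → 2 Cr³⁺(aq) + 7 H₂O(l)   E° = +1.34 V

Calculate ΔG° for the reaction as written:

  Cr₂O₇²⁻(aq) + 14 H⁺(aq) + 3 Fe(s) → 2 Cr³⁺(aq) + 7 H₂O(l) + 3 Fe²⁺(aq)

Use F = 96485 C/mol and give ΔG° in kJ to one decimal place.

-1053.6 kJ

As written, Cr₂O₇²⁻/Cr³⁺ is reduced (cathode) and Fe²⁺/Fe is oxidised (anode), so E°cell = (+1.34) − (-0.48) = +1.82 V.
Balancing electrons gives n = 6.
ΔG° = −nFE° = −(6)(96485)(+1.82) = -1,053,616 J = -1053.6 kJ.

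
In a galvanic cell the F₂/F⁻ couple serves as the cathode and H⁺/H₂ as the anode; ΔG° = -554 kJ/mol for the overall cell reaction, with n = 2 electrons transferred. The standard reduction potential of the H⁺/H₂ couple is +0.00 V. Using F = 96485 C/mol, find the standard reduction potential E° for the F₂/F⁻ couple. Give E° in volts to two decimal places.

+2.87 V

E°cell = −ΔG°/(nF) = −(-554×10³)/((2)(96485)) = +2.871 V.
Since F₂/F⁻ is the cathode and H⁺/H₂ the anode, E°cell = E°(F₂/F⁻) − E°(H⁺/H₂).
So E°(F₂/F⁻) = E°cell + E°(H⁺/H₂) = +2.871 + (+0.00) = +2.87 V.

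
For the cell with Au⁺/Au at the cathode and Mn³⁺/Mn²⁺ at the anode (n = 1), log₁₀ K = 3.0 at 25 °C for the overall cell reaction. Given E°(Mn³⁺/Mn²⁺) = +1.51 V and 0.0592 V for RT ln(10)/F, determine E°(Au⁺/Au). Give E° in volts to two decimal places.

E°cell = (0.0592/n)·log K = (0.0592/1)(3.0) = +0.178 V.
Since Au⁺/Au is the cathode and Mn³⁺/Mn²⁺ the anode, E°cell = E°(Au⁺/Au) − E°(Mn³⁺/Mn²⁺).
So E°(Au⁺/Au) = E°cell + E°(Mn³⁺/Mn²⁺) = +0.178 + (+1.51) = +1.69 V.

+1.69 V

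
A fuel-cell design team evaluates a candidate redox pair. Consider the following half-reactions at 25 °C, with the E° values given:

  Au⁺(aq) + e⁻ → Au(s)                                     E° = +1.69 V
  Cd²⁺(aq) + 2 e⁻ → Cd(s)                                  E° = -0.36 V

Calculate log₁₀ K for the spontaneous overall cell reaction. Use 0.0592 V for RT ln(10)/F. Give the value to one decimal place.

Cathode: Au⁺/Au; anode: Cd²⁺/Cd. E°cell = +2.05 V, n = 2.
log K = nE°cell / 0.0592 = (2)(+2.05) / 0.0592 = 69.3.

69.3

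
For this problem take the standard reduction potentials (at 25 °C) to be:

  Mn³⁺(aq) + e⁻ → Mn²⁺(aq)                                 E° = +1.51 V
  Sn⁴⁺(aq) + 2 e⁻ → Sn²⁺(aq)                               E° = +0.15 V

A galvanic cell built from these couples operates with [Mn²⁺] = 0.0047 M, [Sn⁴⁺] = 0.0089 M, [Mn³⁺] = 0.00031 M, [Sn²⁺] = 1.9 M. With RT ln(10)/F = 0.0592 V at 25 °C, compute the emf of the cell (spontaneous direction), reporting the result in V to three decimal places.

+1.359 V

Mn³⁺/Mn²⁺ is the cathode (higher E°), Sn⁴⁺/Sn²⁺ the anode: E°cell = +1.51 − (+0.15) = +1.36 V, n = 2.
Overall: 2 Mn³⁺(aq) + Sn²⁺(aq) → 2 Mn²⁺(aq) + Sn⁴⁺(aq)
Q = [Mn²⁺]^2·[Sn⁴⁺] / ([Mn³⁺]^2·[Sn²⁺]); log Q = 0.032.
E = E° − (0.0592/n) log Q = +1.36 − (0.0592/2)(0.032) = +1.359 V.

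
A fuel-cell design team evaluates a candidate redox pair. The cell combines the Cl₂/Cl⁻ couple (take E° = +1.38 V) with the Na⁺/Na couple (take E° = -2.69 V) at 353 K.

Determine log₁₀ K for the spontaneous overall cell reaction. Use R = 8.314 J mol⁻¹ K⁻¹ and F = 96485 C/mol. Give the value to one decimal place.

Cathode: Cl₂/Cl⁻; anode: Na⁺/Na. E°cell = (+1.38) − (-2.69) = +4.07 V, with n = 2.
ΔG° = −nFE° = −RT ln K, so ln K = nFE°/(RT) = (2)(96485)(+4.07) / ((8.314)(353)) = 267.608.
log₁₀ K = 267.608 / ln 10 = 116.2.

116.2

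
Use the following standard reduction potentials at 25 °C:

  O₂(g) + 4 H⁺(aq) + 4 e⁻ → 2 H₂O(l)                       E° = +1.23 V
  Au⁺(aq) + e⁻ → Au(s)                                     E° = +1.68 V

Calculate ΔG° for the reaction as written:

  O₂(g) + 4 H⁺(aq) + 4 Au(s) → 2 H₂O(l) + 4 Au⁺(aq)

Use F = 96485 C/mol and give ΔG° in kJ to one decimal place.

+173.7 kJ

As written, O₂/H₂O is reduced (cathode) and Au⁺/Au is oxidised (anode), so E°cell = (+1.23) − (+1.68) = -0.45 V.
Balancing electrons gives n = 4.
ΔG° = −nFE° = −(4)(96485)(-0.45) = 173,673 J = +173.7 kJ.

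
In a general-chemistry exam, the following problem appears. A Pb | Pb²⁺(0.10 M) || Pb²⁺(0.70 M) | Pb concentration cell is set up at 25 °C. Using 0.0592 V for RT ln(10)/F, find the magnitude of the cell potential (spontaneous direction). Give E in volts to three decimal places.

+0.025 V

For a concentration cell E°cell = 0. The 0.70 M side is the cathode (reduction is favoured where [Pb²⁺] is higher).
With n = 2, E = −(0.0592/2) log([Pb²⁺]ₐₙ/[Pb²⁺]꜀ₐₜ) = −(0.0592/2) log(0.1/0.7) = −(0.0592/2)(-0.845) = +0.025 V.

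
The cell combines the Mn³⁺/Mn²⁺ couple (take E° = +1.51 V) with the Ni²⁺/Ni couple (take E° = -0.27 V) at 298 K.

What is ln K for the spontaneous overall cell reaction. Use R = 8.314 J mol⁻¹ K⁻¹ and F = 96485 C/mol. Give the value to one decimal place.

138.6

Cathode: Mn³⁺/Mn²⁺; anode: Ni²⁺/Ni. E°cell = (+1.51) − (-0.27) = +1.78 V, with n = 2.
ΔG° = −nFE° = −RT ln K, so ln K = nFE°/(RT) = (2)(96485)(+1.78) / ((8.314)(298)) = 138.638.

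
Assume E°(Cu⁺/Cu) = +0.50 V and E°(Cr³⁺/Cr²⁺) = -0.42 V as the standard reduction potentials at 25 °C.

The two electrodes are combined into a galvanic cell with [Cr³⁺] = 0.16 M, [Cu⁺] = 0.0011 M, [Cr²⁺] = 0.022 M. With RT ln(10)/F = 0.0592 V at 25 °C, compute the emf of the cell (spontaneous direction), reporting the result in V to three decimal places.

Cu⁺/Cu is the cathode (higher E°), Cr³⁺/Cr²⁺ the anode: E°cell = +0.50 − (-0.42) = +0.92 V, n = 1.
Overall: Cu⁺(aq) + Cr²⁺(aq) → Cu(s) + Cr³⁺(aq)
Q = [Cr³⁺] / ([Cu⁺]·[Cr²⁺]); log Q = 3.820.
E = E° − (0.0592/n) log Q = +0.92 − (0.0592/1)(3.820) = +0.694 V.

+0.694 V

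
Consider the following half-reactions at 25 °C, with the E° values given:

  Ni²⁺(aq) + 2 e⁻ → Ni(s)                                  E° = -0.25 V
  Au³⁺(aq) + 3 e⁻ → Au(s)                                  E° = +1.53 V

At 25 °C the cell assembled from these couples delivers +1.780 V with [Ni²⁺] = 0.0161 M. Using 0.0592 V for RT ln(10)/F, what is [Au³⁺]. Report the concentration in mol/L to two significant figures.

0.0020 M

Au³⁺/Au is the cathode, Ni²⁺/Ni the anode: E°cell = +1.78 V, n = 6.
Overall reaction: 2 Au³⁺(aq) + 3 Ni(s) → 2 Au(s) + 3 Ni²⁺(aq); Q = [Ni²⁺]^3/[Au³⁺]^2.
From E = E° − (0.0592/n) log Q: log Q = (E° − E)·n/0.0592 = (+1.78 − (+1.780))·6/0.0592 = 0.0000.
So 2·log[Au³⁺] = 3·log(0.0161) − log Q = -5.3795 − (0.0000) = -5.3795; log[Au³⁺] = -5.3795 / 2 = -2.6898; [Au³⁺] = 10^(-2.6898) ≈ 0.0020 M.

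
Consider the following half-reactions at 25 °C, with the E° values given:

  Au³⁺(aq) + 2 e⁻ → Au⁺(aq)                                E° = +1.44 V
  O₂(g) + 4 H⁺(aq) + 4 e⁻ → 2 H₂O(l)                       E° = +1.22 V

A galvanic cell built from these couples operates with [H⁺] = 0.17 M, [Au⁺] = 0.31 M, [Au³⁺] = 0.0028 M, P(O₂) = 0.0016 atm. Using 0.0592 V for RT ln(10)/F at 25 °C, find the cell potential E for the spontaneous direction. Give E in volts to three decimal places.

+0.246 V

Au³⁺/Au⁺ is the cathode (higher E°), O₂/H₂O the anode: E°cell = +1.44 − (+1.22) = +0.22 V, n = 4.
Overall: 2 Au³⁺(aq) + 2 H₂O(l) → 2 Au⁺(aq) + O₂(g) + 4 H⁺(aq)
Q = [Au⁺]^2·P(O₂)·[H⁺]^4 / ([Au³⁺]^2); log Q = -1.786.
E = E° − (0.0592/n) log Q = +0.22 − (0.0592/4)(-1.786) = +0.246 V.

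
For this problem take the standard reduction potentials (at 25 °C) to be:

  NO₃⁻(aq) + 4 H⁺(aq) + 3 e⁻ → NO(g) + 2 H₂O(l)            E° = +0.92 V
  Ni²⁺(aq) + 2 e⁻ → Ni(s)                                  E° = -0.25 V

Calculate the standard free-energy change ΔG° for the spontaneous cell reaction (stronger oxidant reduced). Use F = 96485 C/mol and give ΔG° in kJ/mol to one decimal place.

-677.3 kJ/mol

NO₃⁻/NO (E° = +0.92 V) is the cathode; Ni²⁺/Ni (E° = -0.25 V) is the anode, so E°cell = +1.17 V.
Balancing electrons gives n = 6 (lcm of 3 and 2).
ΔG° = −nFE° = −(6)(96485)(+1.17) = -677,325 J = -677.3 kJ/mol.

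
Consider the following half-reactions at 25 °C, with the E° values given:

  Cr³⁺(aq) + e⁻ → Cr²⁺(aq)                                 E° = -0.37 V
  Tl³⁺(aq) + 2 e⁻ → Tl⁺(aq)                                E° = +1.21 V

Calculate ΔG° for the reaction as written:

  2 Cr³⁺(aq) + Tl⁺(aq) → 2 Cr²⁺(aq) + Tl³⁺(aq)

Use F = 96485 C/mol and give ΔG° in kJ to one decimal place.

As written, Cr³⁺/Cr²⁺ is reduced (cathode) and Tl³⁺/Tl⁺ is oxidised (anode), so E°cell = (-0.37) − (+1.21) = -1.58 V.
Balancing electrons gives n = 2.
ΔG° = −nFE° = −(2)(96485)(-1.58) = 304,893 J = +304.9 kJ.

+304.9 kJ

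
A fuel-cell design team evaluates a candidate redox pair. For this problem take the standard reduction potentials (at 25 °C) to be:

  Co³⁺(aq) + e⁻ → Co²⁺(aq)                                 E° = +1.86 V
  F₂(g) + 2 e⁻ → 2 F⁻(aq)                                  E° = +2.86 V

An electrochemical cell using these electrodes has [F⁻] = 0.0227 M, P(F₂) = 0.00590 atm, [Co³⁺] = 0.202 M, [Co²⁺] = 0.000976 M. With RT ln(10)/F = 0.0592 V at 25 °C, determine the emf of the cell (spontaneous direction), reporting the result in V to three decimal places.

+0.894 V

F₂/F⁻ is the cathode (higher E°), Co³⁺/Co²⁺ the anode: E°cell = +2.86 − (+1.86) = +1.00 V, n = 2.
Overall: F₂(g) + 2 Co²⁺(aq) → 2 F⁻(aq) + 2 Co³⁺(aq)
Q = [F⁻]^2·[Co³⁺]^2 / (P(F₂)·[Co²⁺]^2); log Q = 3.573.
E = E° − (0.0592/n) log Q = +1.00 − (0.0592/2)(3.573) = +0.894 V.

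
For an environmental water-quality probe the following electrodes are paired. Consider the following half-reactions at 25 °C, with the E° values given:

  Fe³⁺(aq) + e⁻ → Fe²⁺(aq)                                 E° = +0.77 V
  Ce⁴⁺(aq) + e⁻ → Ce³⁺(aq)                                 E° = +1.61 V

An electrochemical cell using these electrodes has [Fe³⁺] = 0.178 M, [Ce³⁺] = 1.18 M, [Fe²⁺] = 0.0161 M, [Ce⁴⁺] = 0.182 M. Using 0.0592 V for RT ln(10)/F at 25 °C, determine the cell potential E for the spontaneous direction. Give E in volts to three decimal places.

Ce⁴⁺/Ce³⁺ is the cathode (higher E°), Fe³⁺/Fe²⁺ the anode: E°cell = +1.61 − (+0.77) = +0.84 V, n = 1.
Overall: Ce⁴⁺(aq) + Fe²⁺(aq) → Ce³⁺(aq) + Fe³⁺(aq)
Q = [Ce³⁺]·[Fe³⁺] / ([Ce⁴⁺]·[Fe²⁺]); log Q = 1.855.
E = E° − (0.0592/n) log Q = +0.84 − (0.0592/1)(1.855) = +0.730 V.

+0.730 V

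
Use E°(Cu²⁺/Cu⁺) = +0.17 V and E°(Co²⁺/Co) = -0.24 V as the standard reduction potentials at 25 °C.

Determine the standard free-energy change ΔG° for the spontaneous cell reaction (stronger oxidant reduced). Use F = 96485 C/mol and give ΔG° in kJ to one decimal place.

-79.1 kJ

Cu²⁺/Cu⁺ (E° = +0.17 V) is the cathode; Co²⁺/Co (E° = -0.24 V) is the anode, so E°cell = +0.41 V.
Balancing electrons gives n = 2 (lcm of 1 and 2).
ΔG° = −nFE° = −(2)(96485)(+0.41) = -79,118 J = -79.1 kJ.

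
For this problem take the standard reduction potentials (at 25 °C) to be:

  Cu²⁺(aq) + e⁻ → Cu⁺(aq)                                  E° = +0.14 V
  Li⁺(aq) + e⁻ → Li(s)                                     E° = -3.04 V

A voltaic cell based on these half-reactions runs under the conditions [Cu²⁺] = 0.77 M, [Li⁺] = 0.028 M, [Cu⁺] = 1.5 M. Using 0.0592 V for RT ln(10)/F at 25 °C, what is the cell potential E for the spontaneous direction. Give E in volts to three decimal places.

Cu²⁺/Cu⁺ is the cathode (higher E°), Li⁺/Li the anode: E°cell = +0.14 − (-3.04) = +3.18 V, n = 1.
Overall: Cu²⁺(aq) + Li(s) → Cu⁺(aq) + Li⁺(aq)
Q = [Cu⁺]·[Li⁺] / ([Cu²⁺]); log Q = -1.263.
E = E° − (0.0592/n) log Q = +3.18 − (0.0592/1)(-1.263) = +3.255 V.

+3.255 V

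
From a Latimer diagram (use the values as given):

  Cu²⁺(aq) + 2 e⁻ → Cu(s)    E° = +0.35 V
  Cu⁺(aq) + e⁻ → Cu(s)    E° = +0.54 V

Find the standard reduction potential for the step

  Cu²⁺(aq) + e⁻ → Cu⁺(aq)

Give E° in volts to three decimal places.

Sequential free energies add, so n₃E°₃ = n₁E°₁ + n₂E°₂.
With n₃ = 2, and the known step contributing 1×(+0.54) V, the unknown satisfies 1·E° = 2×(+0.35) − 1×(+0.54) = +0.160.
E° = +0.160 / 1 = +0.160 V.

+0.160 V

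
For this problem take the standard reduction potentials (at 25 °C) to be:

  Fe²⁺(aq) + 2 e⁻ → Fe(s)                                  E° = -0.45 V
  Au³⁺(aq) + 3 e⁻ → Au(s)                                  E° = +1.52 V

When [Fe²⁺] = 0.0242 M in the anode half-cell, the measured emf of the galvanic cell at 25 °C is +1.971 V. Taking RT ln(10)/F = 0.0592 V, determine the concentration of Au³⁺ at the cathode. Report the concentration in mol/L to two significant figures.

Au³⁺/Au is the cathode, Fe²⁺/Fe the anode: E°cell = +1.97 V, n = 6.
Overall reaction: 2 Au³⁺(aq) + 3 Fe(s) → 2 Au(s) + 3 Fe²⁺(aq); Q = [Fe²⁺]^3/[Au³⁺]^2.
From E = E° − (0.0592/n) log Q: log Q = (E° − E)·n/0.0592 = (+1.97 − (+1.971))·6/0.0592 = -0.1014.
So 2·log[Au³⁺] = 3·log(0.0242) − log Q = -4.8486 − (-0.1014) = -4.7472; log[Au³⁺] = -4.7472 / 2 = -2.3736; [Au³⁺] = 10^(-2.3736) ≈ 0.0042 M.

0.0042 M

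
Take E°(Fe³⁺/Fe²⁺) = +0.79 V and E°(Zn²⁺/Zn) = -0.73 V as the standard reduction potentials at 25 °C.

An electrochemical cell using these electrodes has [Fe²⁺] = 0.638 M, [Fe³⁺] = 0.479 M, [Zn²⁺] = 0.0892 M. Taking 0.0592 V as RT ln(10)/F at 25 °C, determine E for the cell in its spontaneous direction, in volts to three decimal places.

Fe³⁺/Fe²⁺ is the cathode (higher E°), Zn²⁺/Zn the anode: E°cell = +0.79 − (-0.73) = +1.52 V, n = 2.
Overall: 2 Fe³⁺(aq) + Zn(s) → 2 Fe²⁺(aq) + Zn²⁺(aq)
Q = [Fe²⁺]^2·[Zn²⁺] / ([Fe³⁺]^2); log Q = -0.801.
E = E° − (0.0592/n) log Q = +1.52 − (0.0592/2)(-0.801) = +1.544 V.

+1.544 V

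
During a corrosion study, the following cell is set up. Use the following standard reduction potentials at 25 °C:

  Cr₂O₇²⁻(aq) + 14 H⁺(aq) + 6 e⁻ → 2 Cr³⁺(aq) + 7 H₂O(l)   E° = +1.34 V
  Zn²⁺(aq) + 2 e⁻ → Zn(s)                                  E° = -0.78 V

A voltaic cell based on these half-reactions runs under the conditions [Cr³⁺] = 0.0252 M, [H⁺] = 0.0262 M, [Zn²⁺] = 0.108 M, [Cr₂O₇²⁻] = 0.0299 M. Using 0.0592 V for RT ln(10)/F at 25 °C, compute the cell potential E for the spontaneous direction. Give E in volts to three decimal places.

+1.947 V

Cr₂O₇²⁻/Cr³⁺ is the cathode (higher E°), Zn²⁺/Zn the anode: E°cell = +1.34 − (-0.78) = +2.12 V, n = 6.
Overall: Cr₂O₇²⁻(aq) + 14 H⁺(aq) + 3 Zn(s) → 2 Cr³⁺(aq) + 7 H₂O(l) + 3 Zn²⁺(aq)
Q = [Cr³⁺]^2·[Zn²⁺]^3 / ([Cr₂O₇²⁻]·[H⁺]^14); log Q = 17.571.
E = E° − (0.0592/n) log Q = +2.12 − (0.0592/6)(17.571) = +1.947 V.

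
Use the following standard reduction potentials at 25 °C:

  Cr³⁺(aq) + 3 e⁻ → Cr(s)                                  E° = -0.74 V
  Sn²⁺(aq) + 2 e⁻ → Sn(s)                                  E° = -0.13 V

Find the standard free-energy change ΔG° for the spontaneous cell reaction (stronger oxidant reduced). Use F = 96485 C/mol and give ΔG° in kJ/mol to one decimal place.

Sn²⁺/Sn (E° = -0.13 V) is the cathode; Cr³⁺/Cr (E° = -0.74 V) is the anode, so E°cell = +0.61 V.
Balancing electrons gives n = 6 (lcm of 2 and 3).
ΔG° = −nFE° = −(6)(96485)(+0.61) = -353,135 J = -353.1 kJ/mol.

-353.1 kJ/mol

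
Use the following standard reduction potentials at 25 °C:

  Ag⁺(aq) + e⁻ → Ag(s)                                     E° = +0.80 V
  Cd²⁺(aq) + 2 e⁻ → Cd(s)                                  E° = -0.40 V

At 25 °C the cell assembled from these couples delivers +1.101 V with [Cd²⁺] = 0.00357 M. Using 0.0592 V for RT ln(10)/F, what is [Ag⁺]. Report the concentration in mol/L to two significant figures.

0.0013 M

Ag⁺/Ag is the cathode, Cd²⁺/Cd the anode: E°cell = +1.20 V, n = 2.
Overall reaction: 2 Ag⁺(aq) + Cd(s) → 2 Ag(s) + Cd²⁺(aq); Q = [Cd²⁺]^1/[Ag⁺]^2.
From E = E° − (0.0592/n) log Q: log Q = (E° − E)·n/0.0592 = (+1.20 − (+1.101))·2/0.0592 = 3.3446.
So 2·log[Ag⁺] = 1·log(0.00357) − log Q = -2.4473 − (3.3446) = -5.7919; log[Ag⁺] = -5.7919 / 2 = -2.8960; [Ag⁺] = 10^(-2.8960) ≈ 0.0013 M.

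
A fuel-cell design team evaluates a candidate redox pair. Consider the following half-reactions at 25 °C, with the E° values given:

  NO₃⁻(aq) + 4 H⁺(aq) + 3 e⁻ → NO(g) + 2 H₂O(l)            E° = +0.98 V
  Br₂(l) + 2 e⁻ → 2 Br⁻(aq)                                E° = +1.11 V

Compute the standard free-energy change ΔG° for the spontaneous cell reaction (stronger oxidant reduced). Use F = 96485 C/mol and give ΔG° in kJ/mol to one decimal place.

Br₂/Br⁻ (E° = +1.11 V) is the cathode; NO₃⁻/NO (E° = +0.98 V) is the anode, so E°cell = +0.13 V.
Balancing electrons gives n = 6 (lcm of 2 and 3).
ΔG° = −nFE° = −(6)(96485)(+0.13) = -75,258 J = -75.3 kJ/mol.

-75.3 kJ/mol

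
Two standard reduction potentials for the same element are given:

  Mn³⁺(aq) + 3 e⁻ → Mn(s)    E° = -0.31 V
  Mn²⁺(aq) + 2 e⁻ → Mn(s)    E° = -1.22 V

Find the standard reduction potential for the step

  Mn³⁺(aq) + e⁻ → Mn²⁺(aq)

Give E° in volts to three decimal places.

+1.510 V

Sequential free energies add, so n₃E°₃ = n₁E°₁ + n₂E°₂.
With n₃ = 3, and the known step contributing 2×(-1.22) V, the unknown satisfies 1·E° = 3×(-0.31) − 2×(-1.22) = +1.510.
E° = +1.510 / 1 = +1.510 V.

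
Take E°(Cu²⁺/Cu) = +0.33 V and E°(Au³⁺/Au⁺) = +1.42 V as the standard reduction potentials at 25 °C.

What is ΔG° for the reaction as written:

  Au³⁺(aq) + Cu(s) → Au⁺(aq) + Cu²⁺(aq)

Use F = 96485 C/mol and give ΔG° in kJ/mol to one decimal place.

As written, Au³⁺/Au⁺ is reduced (cathode) and Cu²⁺/Cu is oxidised (anode), so E°cell = (+1.42) − (+0.33) = +1.09 V.
Balancing electrons gives n = 2.
ΔG° = −nFE° = −(2)(96485)(+1.09) = -210,337 J = -210.3 kJ/mol.

-210.3 kJ/mol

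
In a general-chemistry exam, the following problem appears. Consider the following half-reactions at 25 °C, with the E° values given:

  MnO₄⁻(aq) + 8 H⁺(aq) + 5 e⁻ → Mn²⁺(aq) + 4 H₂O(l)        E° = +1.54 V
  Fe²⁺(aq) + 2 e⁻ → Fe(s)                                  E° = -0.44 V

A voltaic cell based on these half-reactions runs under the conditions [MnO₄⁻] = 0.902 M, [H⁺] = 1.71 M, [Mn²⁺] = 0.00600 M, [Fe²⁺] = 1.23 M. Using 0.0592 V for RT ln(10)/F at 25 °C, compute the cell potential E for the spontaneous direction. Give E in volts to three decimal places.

MnO₄⁻/Mn²⁺ is the cathode (higher E°), Fe²⁺/Fe the anode: E°cell = +1.54 − (-0.44) = +1.98 V, n = 10.
Overall: 2 MnO₄⁻(aq) + 16 H⁺(aq) + 5 Fe(s) → 2 Mn²⁺(aq) + 8 H₂O(l) + 5 Fe²⁺(aq)
Q = [Mn²⁺]^2·[Fe²⁺]^5 / ([MnO₄⁻]^2·[H⁺]^16); log Q = -7.633.
E = E° − (0.0592/n) log Q = +1.98 − (0.0592/10)(-7.633) = +2.025 V.

+2.025 V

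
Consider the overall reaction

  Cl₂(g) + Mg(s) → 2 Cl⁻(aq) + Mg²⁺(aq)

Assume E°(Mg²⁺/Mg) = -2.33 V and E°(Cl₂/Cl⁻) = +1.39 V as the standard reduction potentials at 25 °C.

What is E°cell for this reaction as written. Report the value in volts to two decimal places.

The Cl₂/Cl⁻ couple has the higher reduction potential, so it is the cathode; Mg²⁺/Mg is oxidised at the anode.
E°cell = E°(cathode) − E°(anode) = (+1.39) − (-2.33) = +3.72 V.

+3.72 V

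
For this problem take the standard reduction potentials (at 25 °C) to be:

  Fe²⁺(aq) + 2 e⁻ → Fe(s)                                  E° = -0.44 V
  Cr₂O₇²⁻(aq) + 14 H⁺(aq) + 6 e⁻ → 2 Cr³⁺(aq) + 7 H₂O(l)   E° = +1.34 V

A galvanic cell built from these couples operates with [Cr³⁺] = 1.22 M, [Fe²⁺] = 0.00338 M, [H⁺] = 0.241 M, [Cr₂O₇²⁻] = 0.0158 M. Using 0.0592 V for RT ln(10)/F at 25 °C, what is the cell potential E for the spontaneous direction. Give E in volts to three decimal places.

+1.748 V

Cr₂O₇²⁻/Cr³⁺ is the cathode (higher E°), Fe²⁺/Fe the anode: E°cell = +1.34 − (-0.44) = +1.78 V, n = 6.
Overall: Cr₂O₇²⁻(aq) + 14 H⁺(aq) + 3 Fe(s) → 2 Cr³⁺(aq) + 7 H₂O(l) + 3 Fe²⁺(aq)
Q = [Cr³⁺]^2·[Fe²⁺]^3 / ([Cr₂O₇²⁻]·[H⁺]^14); log Q = 3.213.
E = E° − (0.0592/n) log Q = +1.78 − (0.0592/6)(3.213) = +1.748 V.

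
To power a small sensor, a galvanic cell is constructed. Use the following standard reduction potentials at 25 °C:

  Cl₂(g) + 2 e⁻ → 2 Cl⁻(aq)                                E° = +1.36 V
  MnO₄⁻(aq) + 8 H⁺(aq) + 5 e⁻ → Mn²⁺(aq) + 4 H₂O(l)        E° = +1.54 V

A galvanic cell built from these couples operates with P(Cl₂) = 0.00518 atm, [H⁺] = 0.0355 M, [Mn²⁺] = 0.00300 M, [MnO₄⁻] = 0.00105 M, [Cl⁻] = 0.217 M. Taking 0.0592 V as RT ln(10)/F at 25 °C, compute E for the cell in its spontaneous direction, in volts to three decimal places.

MnO₄⁻/Mn²⁺ is the cathode (higher E°), Cl₂/Cl⁻ the anode: E°cell = +1.54 − (+1.36) = +0.18 V, n = 10.
Overall: 2 MnO₄⁻(aq) + 16 H⁺(aq) + 10 Cl⁻(aq) → 2 Mn²⁺(aq) + 8 H₂O(l) + 5 Cl₂(g)
Q = [Mn²⁺]^2·P(Cl₂)^5 / ([MnO₄⁻]^2·[H⁺]^16·[Cl⁻]^10); log Q = 19.315.
E = E° − (0.0592/n) log Q = +0.18 − (0.0592/10)(19.315) = +0.066 V.

+0.066 V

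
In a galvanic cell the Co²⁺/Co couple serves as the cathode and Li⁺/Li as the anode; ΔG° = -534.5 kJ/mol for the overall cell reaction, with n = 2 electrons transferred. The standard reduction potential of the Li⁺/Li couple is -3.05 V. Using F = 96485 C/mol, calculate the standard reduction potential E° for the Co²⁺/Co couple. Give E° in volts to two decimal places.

-0.28 V

E°cell = −ΔG°/(nF) = −(-534.5×10³)/((2)(96485)) = +2.770 V.
Since Co²⁺/Co is the cathode and Li⁺/Li the anode, E°cell = E°(Co²⁺/Co) − E°(Li⁺/Li).
So E°(Co²⁺/Co) = E°cell + E°(Li⁺/Li) = +2.770 + (-3.05) = -0.28 V.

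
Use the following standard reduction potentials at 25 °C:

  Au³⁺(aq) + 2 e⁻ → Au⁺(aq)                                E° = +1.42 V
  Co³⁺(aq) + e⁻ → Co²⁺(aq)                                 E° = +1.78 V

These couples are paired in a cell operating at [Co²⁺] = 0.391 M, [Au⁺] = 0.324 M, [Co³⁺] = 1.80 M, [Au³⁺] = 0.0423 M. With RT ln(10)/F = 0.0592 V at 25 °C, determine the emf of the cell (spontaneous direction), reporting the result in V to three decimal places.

+0.425 V

Co³⁺/Co²⁺ is the cathode (higher E°), Au³⁺/Au⁺ the anode: E°cell = +1.78 − (+1.42) = +0.36 V, n = 2.
Overall: 2 Co³⁺(aq) + Au⁺(aq) → 2 Co²⁺(aq) + Au³⁺(aq)
Q = [Co²⁺]^2·[Au³⁺] / ([Co³⁺]^2·[Au⁺]); log Q = -2.210.
E = E° − (0.0592/n) log Q = +0.36 − (0.0592/2)(-2.210) = +0.425 V.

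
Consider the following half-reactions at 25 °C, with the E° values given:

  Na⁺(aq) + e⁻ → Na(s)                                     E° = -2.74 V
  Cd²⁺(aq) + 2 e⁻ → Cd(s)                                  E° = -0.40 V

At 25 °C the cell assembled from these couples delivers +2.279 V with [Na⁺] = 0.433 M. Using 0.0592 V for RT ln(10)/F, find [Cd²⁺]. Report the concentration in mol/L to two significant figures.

0.0016 M

Cd²⁺/Cd is the cathode, Na⁺/Na the anode: E°cell = +2.34 V, n = 2.
Overall reaction: Cd²⁺(aq) + 2 Na(s) → Cd(s) + 2 Na⁺(aq); Q = [Na⁺]^2/[Cd²⁺]^1.
From E = E° − (0.0592/n) log Q: log Q = (E° − E)·n/0.0592 = (+2.34 − (+2.279))·2/0.0592 = 2.0608.
So 1·log[Cd²⁺] = 2·log(0.433) − log Q = -0.7270 − (2.0608) = -2.7878; [Cd²⁺] = 10^(-2.7878) ≈ 0.0016 M.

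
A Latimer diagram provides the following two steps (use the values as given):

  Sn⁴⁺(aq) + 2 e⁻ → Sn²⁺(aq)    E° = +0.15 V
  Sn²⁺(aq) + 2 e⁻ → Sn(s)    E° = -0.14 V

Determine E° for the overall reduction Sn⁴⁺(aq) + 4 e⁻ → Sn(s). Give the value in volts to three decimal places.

Standard free energies of sequential steps add: ΔG°₃ = ΔG°₁ + ΔG°₂, so n₃E°₃ = n₁E°₁ + n₂E°₂.
E°₃ = (2×+0.15 + 2×-0.14) / 4 = (+0.020) / 4 = +0.005 V.

+0.005 V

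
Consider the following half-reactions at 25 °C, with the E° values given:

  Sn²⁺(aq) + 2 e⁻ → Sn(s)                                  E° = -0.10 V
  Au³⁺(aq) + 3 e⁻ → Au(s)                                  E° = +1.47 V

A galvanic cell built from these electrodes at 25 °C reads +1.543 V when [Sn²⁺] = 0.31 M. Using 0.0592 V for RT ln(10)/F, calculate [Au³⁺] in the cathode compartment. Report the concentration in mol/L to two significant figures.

Au³⁺/Au is the cathode, Sn²⁺/Sn the anode: E°cell = +1.57 V, n = 6.
Overall reaction: 2 Au³⁺(aq) + 3 Sn(s) → 2 Au(s) + 3 Sn²⁺(aq); Q = [Sn²⁺]^3/[Au³⁺]^2.
From E = E° − (0.0592/n) log Q: log Q = (E° − E)·n/0.0592 = (+1.57 − (+1.543))·6/0.0592 = 2.7365.
So 2·log[Au³⁺] = 3·log(0.31) − log Q = -1.5259 − (2.7365) = -4.2624; log[Au³⁺] = -4.2624 / 2 = -2.1312; [Au³⁺] = 10^(-2.1312) ≈ 0.0074 M.

0.0074 M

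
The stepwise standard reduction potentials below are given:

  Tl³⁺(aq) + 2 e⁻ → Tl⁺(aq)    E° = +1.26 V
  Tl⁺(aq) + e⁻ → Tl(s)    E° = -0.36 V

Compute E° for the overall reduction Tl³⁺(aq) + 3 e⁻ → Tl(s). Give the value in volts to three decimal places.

+0.720 V

Since ΔG° = −nFE° is additive over sequential reductions, n₃E°₃ = n₁E°₁ + n₂E°₂.
E°₃ = (2×+1.26 + 1×-0.36) / 3 = (+2.160) / 3 = +0.720 V.
Simply averaging or adding the two E° values would be wrong; the electron-weighted sum is required.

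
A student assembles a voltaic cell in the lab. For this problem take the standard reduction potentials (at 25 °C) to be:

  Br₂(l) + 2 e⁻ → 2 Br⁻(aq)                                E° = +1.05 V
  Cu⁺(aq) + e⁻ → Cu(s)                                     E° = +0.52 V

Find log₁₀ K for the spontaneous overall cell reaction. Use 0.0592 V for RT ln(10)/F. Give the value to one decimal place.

17.9

Cathode: Br₂/Br⁻; anode: Cu⁺/Cu. E°cell = +0.53 V, n = 2.
log K = nE°cell / 0.0592 = (2)(+0.53) / 0.0592 = 17.9.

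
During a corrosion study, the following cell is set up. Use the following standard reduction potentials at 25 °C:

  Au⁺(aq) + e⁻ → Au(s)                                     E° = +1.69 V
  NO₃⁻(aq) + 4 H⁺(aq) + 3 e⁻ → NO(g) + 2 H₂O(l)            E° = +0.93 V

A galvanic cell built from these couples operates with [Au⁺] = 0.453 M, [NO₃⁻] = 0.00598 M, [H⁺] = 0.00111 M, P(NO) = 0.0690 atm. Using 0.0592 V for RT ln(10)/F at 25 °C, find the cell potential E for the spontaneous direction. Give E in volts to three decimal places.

+0.994 V

Au⁺/Au is the cathode (higher E°), NO₃⁻/NO the anode: E°cell = +1.69 − (+0.93) = +0.76 V, n = 3.
Overall: 3 Au⁺(aq) + NO(g) + 2 H₂O(l) → 3 Au(s) + NO₃⁻(aq) + 4 H⁺(aq)
Q = [NO₃⁻]·[H⁺]^4 / ([Au⁺]^3·P(NO)); log Q = -11.849.
E = E° − (0.0592/n) log Q = +0.76 − (0.0592/3)(-11.849) = +0.994 V.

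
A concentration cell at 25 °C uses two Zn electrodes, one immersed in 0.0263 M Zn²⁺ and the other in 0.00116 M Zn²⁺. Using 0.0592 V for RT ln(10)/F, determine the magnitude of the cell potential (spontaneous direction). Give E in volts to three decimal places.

+0.040 V

For a concentration cell E°cell = 0. The 0.0263 M side is the cathode (reduction is favoured where [Zn²⁺] is higher).
With n = 2, E = −(0.0592/2) log([Zn²⁺]ₐₙ/[Zn²⁺]꜀ₐₜ) = −(0.0592/2) log(0.00116/0.0263) = −(0.0592/2)(-1.355) = +0.040 V.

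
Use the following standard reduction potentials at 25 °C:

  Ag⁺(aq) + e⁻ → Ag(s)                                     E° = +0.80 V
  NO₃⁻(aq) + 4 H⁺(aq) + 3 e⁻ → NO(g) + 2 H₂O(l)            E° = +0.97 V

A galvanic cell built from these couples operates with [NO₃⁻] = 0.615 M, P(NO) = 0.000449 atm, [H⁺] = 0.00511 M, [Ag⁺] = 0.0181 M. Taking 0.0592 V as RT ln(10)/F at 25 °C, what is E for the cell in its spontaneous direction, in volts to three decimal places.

+0.154 V

NO₃⁻/NO is the cathode (higher E°), Ag⁺/Ag the anode: E°cell = +0.97 − (+0.80) = +0.17 V, n = 3.
Overall: NO₃⁻(aq) + 4 H⁺(aq) + 3 Ag(s) → NO(g) + 2 H₂O(l) + 3 Ag⁺(aq)
Q = P(NO)·[Ag⁺]^3 / ([NO₃⁻]·[H⁺]^4); log Q = 0.803.
E = E° − (0.0592/n) log Q = +0.17 − (0.0592/3)(0.803) = +0.154 V.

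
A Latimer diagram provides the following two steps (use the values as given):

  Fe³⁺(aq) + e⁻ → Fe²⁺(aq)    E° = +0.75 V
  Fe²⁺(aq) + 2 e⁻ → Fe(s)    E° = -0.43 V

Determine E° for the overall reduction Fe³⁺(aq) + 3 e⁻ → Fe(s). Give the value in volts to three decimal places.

-0.037 V

Since ΔG° = −nFE° is additive over sequential reductions, n₃E°₃ = n₁E°₁ + n₂E°₂.
E°₃ = (1×+0.75 + 2×-0.43) / 3 = (-0.110) / 3 = -0.037 V.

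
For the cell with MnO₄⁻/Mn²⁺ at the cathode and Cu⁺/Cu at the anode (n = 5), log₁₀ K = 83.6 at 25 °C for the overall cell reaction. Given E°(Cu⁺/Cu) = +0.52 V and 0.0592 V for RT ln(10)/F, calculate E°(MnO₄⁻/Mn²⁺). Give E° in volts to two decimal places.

E°cell = (0.0592/n)·log K = (0.0592/5)(83.6) = +0.990 V.
Since MnO₄⁻/Mn²⁺ is the cathode and Cu⁺/Cu the anode, E°cell = E°(MnO₄⁻/Mn²⁺) − E°(Cu⁺/Cu).
So E°(MnO₄⁻/Mn²⁺) = E°cell + E°(Cu⁺/Cu) = +0.990 + (+0.52) = +1.51 V.

+1.51 V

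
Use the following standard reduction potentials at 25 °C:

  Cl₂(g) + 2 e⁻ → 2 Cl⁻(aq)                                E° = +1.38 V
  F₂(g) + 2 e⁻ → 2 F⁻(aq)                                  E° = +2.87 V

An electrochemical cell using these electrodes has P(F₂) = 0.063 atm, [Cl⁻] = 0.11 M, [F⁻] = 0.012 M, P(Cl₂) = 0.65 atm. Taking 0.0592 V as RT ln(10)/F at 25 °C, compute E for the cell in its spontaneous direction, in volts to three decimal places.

F₂/F⁻ is the cathode (higher E°), Cl₂/Cl⁻ the anode: E°cell = +2.87 − (+1.38) = +1.49 V, n = 2.
Overall: F₂(g) + 2 Cl⁻(aq) → 2 F⁻(aq) + Cl₂(g)
Q = [F⁻]^2·P(Cl₂) / (P(F₂)·[Cl⁻]^2); log Q = -0.911.
E = E° − (0.0592/n) log Q = +1.49 − (0.0592/2)(-0.911) = +1.517 V.

+1.517 V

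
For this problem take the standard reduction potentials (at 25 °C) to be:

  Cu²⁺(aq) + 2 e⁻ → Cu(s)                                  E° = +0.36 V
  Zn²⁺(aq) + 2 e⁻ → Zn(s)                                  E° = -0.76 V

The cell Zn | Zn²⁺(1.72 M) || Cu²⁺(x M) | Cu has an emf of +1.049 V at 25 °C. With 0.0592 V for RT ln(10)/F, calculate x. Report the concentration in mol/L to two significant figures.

Cu²⁺/Cu is the cathode, Zn²⁺/Zn the anode: E°cell = +1.12 V, n = 2.
Overall reaction: Cu²⁺(aq) + Zn(s) → Cu(s) + Zn²⁺(aq); Q = [Zn²⁺]^1/[Cu²⁺]^1.
From E = E° − (0.0592/n) log Q: log Q = (E° − E)·n/0.0592 = (+1.12 − (+1.049))·2/0.0592 = 2.3986.
So 1·log[Cu²⁺] = 1·log(1.72) − log Q = 0.2355 − (2.3986) = -2.1631; [Cu²⁺] = 10^(-2.1631) ≈ 0.0069 M.

0.0069 M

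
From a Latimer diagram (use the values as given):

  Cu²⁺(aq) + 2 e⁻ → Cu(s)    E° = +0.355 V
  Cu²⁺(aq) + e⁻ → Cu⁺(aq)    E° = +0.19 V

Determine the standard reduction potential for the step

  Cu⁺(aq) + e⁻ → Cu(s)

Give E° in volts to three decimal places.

+0.520 V

Sequential free energies add, so n₃E°₃ = n₁E°₁ + n₂E°₂.
With n₃ = 2, and the known step contributing 1×(+0.19) V, the unknown satisfies 1·E° = 2×(+0.355) − 1×(+0.19) = +0.520.
E° = +0.520 / 1 = +0.520 V.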